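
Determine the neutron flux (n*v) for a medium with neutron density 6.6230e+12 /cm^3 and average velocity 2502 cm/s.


phi = n * v
phi = 6.6230e+12 * 2502
phi = 1.6571e+16 /cm^2/s

1.6571e+16


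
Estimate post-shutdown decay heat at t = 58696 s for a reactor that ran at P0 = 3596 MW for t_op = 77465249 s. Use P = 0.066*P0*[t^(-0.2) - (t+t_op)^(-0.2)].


P/P0 = 0.066 * [t^(-0.2) - (t + t_op)^(-0.2)]
P/P0 = 0.066 * [58696^(-0.2) - (58696 + 77465249)^(-0.2)]
P/P0 = 0.066 * [0.1112444 - 0.02643095] = 0.005597688
P = 3596 * 0.005597688 = 20.129 MW

20.129


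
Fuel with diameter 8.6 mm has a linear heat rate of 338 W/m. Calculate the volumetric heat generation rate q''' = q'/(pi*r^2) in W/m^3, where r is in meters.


r = D / 2 / 1000 = 8.6 / 2 / 1000 = 0.0043 m
q''' = q' / (pi * r^2)
q''' = 338 / (pi * 0.0043^2)
q''' = 5.8188e+06 W/m^3

5.8188e+06


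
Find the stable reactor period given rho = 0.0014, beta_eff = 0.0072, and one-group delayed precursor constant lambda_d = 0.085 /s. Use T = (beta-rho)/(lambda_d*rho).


T = (beta - rho) / (lambda_d * rho)
T = (0.0072 - 0.0014) / (0.085 * 0.0014)
T = 48.739 s

48.739


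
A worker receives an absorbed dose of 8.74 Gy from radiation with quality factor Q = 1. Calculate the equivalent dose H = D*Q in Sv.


H = D * Q
H = 8.74 * 1
H = 8.7400 Sv

8.7400


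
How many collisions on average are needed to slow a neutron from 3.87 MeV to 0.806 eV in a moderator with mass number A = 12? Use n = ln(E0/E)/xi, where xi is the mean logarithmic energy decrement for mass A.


xi = 1 + (A-1)^2/(2A)*ln((A-1)/(A+1)) = 0.1577690 (for A = 12)
n = ln(E0/E) / xi
n = ln(3.87e6 / 0.806) / 0.1577690
n = ln(4.801489e+06) / 0.1577690 = 97.512

97.512


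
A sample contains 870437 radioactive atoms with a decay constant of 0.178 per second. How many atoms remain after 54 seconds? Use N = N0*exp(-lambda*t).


N = N0 * exp(-lambda * t)
N = 870437 * exp(-0.178 * 54)
N = 58.250

58.250


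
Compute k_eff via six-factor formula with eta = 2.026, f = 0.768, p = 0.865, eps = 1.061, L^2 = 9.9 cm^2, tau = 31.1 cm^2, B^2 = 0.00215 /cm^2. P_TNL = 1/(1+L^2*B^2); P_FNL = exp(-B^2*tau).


k_inf = eta*f*p*eps = 2.026*0.768*0.865*1.061 = 1.428013
P_TNL = 1/(1 + L^2*B^2) = 1/(1 + 9.9*0.00215) = 0.9791586
P_FNL = exp(-B^2*tau) = exp(-0.00215*31.1) = 0.9353215
k_eff = k_inf * P_TNL * P_FNL = 1.428013 * 0.9791586 * 0.9353215
k_eff = 1.3078

1.3078


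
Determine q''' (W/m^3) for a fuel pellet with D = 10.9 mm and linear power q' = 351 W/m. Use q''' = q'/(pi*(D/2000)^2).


r = D / 2 / 1000 = 10.9 / 2 / 1000 = 0.00545 m
q''' = q' / (pi * r^2)
q''' = 351 / (pi * 0.00545^2)
q''' = 3.7615e+06 W/m^3

3.7615e+06


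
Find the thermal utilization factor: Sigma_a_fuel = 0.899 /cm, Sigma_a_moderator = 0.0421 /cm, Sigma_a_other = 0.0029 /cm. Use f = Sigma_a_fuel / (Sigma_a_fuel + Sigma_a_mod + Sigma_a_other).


f = Sigma_a_fuel / (Sigma_a_fuel + Sigma_a_mod + Sigma_a_other)
f = 0.899 / (0.899 + 0.0421 + 0.0029)
f = 0.95233

0.95233


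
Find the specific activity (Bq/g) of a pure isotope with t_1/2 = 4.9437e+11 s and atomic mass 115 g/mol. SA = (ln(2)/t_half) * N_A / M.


lambda = ln(2) / t_half = ln(2) / 4.9437e+11 = 1.402082e-12 /s
SA = lambda * N_A / M
SA = 1.402082e-12 * 6.022e23 / 115
SA = 7.3420e+09 Bq/g

7.3420e+09


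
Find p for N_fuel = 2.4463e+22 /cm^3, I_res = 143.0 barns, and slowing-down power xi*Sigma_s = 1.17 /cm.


p = exp(-N * I * 1e-24 / (xi*Sigma_s))
p = exp(-2.4463e+22 * 143.0 * 1e-24 / 1.17)
p = 0.050291

0.050291


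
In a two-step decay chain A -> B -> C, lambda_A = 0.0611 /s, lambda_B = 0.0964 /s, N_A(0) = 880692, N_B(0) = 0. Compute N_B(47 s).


N_B(t) = lambda_A * N_A0 / (lambda_B - lambda_A) * [exp(-lambda_A*t) - exp(-lambda_B*t)]
exp(-0.0611*47) = 0.05660262; exp(-0.0964*47) = 0.01077205
N_B = 0.0611 * 880692 / (0.0964 - 0.0611) * (0.05660262 - 0.01077205)
N_B = 69863

69863


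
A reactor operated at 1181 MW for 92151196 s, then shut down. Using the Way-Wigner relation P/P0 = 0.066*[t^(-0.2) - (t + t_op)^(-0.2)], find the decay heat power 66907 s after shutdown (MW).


P/P0 = 0.066 * [t^(-0.2) - (t + t_op)^(-0.2)]
P/P0 = 0.066 * [66907^(-0.2) - (66907 + 92151196)^(-0.2)]
P/P0 = 0.066 * [0.1083692 - 0.02552917] = 0.005467442
P = 1181 * 0.005467442 = 6.4570 MW

6.4570


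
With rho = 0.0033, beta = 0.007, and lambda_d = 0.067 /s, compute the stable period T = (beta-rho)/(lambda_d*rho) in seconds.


T = (beta - rho) / (lambda_d * rho)
T = (0.007 - 0.0033) / (0.067 * 0.0033)
T = 16.735 s

16.735


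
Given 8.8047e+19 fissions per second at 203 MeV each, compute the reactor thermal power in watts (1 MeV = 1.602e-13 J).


P = fission_rate * E_MeV * 1.602e-13
P = 8.8047e+19 * 203 * 1.602e-13
P = 2.8633e+09 W

2.8633e+09


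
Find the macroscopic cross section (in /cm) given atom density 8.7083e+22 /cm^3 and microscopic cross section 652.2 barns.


Sigma = N * sigma_barns * 1e-24
Sigma = 8.7083e+22 * 652.2 * 1e-24
Sigma = 56.796 /cm

56.796


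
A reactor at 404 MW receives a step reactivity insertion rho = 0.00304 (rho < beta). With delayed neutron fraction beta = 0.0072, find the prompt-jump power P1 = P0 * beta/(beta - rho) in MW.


P1/P0 = beta / (beta - rho)
P1/P0 = 0.0072 / (0.0072 - 0.00304) = 1.730769
P1 = 404 * 1.730769 = 699.23 MW

699.23


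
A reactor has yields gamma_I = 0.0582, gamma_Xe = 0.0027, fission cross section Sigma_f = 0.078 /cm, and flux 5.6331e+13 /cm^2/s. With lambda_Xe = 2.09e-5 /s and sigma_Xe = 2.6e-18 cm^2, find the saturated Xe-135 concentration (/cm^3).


Xe_eq = (gamma_I + gamma_Xe) * Sigma_f * phi / (lambda_Xe + sigma_Xe * phi)
Numerator = (0.0582 + 0.0027) * 0.078 * 5.6331e+13 = 2.675835e+11
Denominator = 2.09e-5 + 2.6e-18 * 5.6331e+13 = 1.673606e-04
Xe_eq = 2.675835e+11 / 1.673606e-04 = 1.5988e+15 /cm^3

1.5988e+15


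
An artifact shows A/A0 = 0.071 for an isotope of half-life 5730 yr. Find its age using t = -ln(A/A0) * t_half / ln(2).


lambda = ln(2) / t_half = ln(2) / 5730 = 1.209681e-04 /yr
t = -ln(A/A0) / lambda
t = -ln(0.071) / 1.209681e-04
t = 21866 yr

21866


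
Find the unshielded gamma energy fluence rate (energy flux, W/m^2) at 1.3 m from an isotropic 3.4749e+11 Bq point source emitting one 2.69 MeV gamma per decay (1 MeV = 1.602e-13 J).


psi = A * E * 1.602e-13 / (4*pi*r^2)
psi = 3.4749e+11 * 2.69 * 1.602e-13 / (4*pi*1.3^2)
psi = 0.0070512 W/m^2

0.0070512


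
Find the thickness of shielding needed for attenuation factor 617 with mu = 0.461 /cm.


x = ln(factor) / mu
x = ln(617) / 0.461
x = 13.937 cm

13.937


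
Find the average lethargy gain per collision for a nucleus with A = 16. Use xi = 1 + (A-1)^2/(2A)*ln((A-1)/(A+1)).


xi = 1 + (A-1)^2/(2A) * ln((A-1)/(A+1))
xi = 1 + (16-1)^2/(2*16) * ln((16-1)/(16 +1))
xi = 0.11995

0.11995


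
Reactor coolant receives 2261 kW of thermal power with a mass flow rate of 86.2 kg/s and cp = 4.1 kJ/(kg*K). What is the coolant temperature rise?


dT = Q / (m_dot * cp)
dT = 2261 / (86.2 * 4.1)
dT = 6.3975 C

6.3975


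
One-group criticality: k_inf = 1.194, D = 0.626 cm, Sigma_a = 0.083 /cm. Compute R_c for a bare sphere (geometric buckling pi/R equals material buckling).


L^2 = D / Sigma_a = 0.626 / 0.083 = 7.542169 cm^2
B_m^2 = (k_inf - 1) / L^2 = (1.194 - 1) / 7.542169 = 0.02572204 /cm^2
For a bare sphere: B_g = pi/R, so R_c = pi / sqrt(B_m^2)
R_c = pi / sqrt(0.02572204) = 19.588 cm

19.588


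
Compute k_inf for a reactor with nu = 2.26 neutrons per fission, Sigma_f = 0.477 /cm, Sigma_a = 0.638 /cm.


k_inf = nu * Sigma_f / Sigma_a
k_inf = 2.26 * 0.477 / 0.638
k_inf = 1.6897

1.6897


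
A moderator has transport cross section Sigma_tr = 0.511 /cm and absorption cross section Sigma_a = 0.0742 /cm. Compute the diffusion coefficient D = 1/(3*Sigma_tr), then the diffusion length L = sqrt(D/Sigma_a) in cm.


D = 1 / (3 * Sigma_tr) = 1 / (3 * 0.511) = 0.6523157 cm
L = sqrt(D / Sigma_a)
L = sqrt(0.6523157 / 0.0742)
L = 2.9650 cm

2.9650


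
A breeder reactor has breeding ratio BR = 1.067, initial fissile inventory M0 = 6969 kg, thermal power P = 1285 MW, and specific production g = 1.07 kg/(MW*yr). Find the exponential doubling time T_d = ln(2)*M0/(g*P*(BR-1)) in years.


Breeding gain G = BR - 1 = 1.067 - 1 = 0.067
Fissile production rate = g * P * G = 1.07 * 1285 * 0.067 = 92.12165 kg/yr
T_d = ln(2) * M0 / (g * P * G)
T_d = ln(2) * 6969 / 92.12165 = 52.437 yr

52.437


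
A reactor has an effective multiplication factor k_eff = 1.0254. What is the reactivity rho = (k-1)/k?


rho = (k_eff - 1) / k_eff
rho = (1.0254 - 1) / 1.0254
rho = 0.024771

0.024771


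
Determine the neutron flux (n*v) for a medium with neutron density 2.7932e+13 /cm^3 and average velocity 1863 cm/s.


phi = n * v
phi = 2.7932e+13 * 1863
phi = 5.2037e+16 /cm^2/s

5.2037e+16


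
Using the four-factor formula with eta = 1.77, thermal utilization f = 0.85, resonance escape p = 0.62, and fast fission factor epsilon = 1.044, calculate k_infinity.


k_inf = eta * f * p * epsilon
k_inf = 1.77 * 0.85 * 0.62 * 1.044
k_inf = 0.97383

0.97383


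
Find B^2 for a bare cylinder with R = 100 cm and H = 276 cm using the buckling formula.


B^2 = (2.405/R)^2 + (pi/H)^2
B^2 = (2.405/100)^2 + (pi/276)^2
B^2 = 7.0797e-04 /cm^2

7.0797e-04


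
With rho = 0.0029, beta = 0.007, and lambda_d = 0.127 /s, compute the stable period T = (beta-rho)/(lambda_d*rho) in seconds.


T = (beta - rho) / (lambda_d * rho)
T = (0.007 - 0.0029) / (0.127 * 0.0029)
T = 11.132 s

11.132


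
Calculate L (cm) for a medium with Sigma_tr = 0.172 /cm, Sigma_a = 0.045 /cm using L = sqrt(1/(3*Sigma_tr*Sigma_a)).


D = 1 / (3 * Sigma_tr) = 1 / (3 * 0.172) = 1.937984 cm
L = sqrt(D / Sigma_a)
L = sqrt(1.937984 / 0.045)
L = 6.5625 cm

6.5625


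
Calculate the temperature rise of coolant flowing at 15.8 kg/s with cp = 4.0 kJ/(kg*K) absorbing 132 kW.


dT = Q / (m_dot * cp)
dT = 132 / (15.8 * 4.0)
dT = 2.0886 C

2.0886


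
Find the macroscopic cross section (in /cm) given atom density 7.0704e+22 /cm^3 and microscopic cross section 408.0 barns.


Sigma = N * sigma_barns * 1e-24
Sigma = 7.0704e+22 * 408.0 * 1e-24
Sigma = 28.847 /cm

28.847


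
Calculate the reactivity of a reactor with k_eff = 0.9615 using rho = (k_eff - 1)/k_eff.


rho = (k_eff - 1) / k_eff
rho = (0.9615 - 1) / 0.9615
rho = -0.040042

-0.040042


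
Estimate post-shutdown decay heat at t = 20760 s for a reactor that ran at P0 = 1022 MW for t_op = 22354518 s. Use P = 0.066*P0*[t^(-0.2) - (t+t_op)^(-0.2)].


P/P0 = 0.066 * [t^(-0.2) - (t + t_op)^(-0.2)]
P/P0 = 0.066 * [20760^(-0.2) - (20760 + 22354518)^(-0.2)]
P/P0 = 0.066 * [0.1369476 - 0.03388803] = 0.006801932
P = 1022 * 0.006801932 = 6.9516 MW

6.9516


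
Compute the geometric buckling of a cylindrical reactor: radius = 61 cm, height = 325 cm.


B^2 = (2.405/R)^2 + (pi/H)^2
B^2 = (2.405/61)^2 + (pi/325)^2
B^2 = 0.0016479 /cm^2

0.0016479


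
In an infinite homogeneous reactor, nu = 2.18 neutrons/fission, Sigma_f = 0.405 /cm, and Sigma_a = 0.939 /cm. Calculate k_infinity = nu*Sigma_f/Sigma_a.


k_inf = nu * Sigma_f / Sigma_a
k_inf = 2.18 * 0.405 / 0.939
k_inf = 0.94026

0.94026


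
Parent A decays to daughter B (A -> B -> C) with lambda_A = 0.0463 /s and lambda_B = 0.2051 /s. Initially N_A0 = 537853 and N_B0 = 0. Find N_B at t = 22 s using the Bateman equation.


N_B(t) = lambda_A * N_A0 / (lambda_B - lambda_A) * [exp(-lambda_A*t) - exp(-lambda_B*t)]
exp(-0.0463*22) = 0.3611001; exp(-0.2051*22) = 0.01097429
N_B = 0.0463 * 537853 / (0.2051 - 0.0463) * (0.3611001 - 0.01097429)
N_B = 54906

54906


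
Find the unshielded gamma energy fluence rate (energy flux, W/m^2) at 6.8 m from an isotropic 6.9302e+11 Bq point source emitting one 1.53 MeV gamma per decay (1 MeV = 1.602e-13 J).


psi = A * E * 1.602e-13 / (4*pi*r^2)
psi = 6.9302e+11 * 1.53 * 1.602e-13 / (4*pi*6.8^2)
psi = 2.9233e-04 W/m^2

2.9233e-04


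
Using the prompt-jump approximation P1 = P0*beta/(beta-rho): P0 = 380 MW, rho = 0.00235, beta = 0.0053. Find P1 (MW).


P1/P0 = beta / (beta - rho)
P1/P0 = 0.0053 / (0.0053 - 0.00235) = 1.796610
P1 = 380 * 1.796610 = 682.71 MW

682.71


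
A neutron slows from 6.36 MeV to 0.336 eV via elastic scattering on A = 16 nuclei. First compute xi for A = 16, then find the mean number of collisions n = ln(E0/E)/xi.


xi = 1 + (A-1)^2/(2A)*ln((A-1)/(A+1)) = 0.1199467 (for A = 16)
n = ln(E0/E) / xi
n = ln(6.36e6 / 0.336) / 0.1199467
n = ln(1.892857e+07) / 0.1199467 = 139.70

139.70


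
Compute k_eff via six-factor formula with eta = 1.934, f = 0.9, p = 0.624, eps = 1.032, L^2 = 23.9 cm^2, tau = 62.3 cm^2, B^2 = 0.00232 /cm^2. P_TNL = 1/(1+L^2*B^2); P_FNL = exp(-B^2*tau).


k_inf = eta*f*p*eps = 1.934*0.9*0.624*1.032 = 1.120891
P_TNL = 1/(1 + L^2*B^2) = 1/(1 + 23.9*0.00232) = 0.9474650
P_FNL = exp(-B^2*tau) = exp(-0.00232*62.3) = 0.8654238
k_eff = k_inf * P_TNL * P_FNL = 1.120891 * 0.9474650 * 0.8654238
k_eff = 0.91908

0.91908


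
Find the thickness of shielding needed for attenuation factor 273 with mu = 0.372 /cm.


x = ln(factor) / mu
x = ln(273) / 0.372
x = 15.079 cm

15.079


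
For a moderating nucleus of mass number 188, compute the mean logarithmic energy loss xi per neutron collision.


xi = 1 + (A-1)^2/(2A) * ln((A-1)/(A+1))
xi = 1 + (188-1)^2/(2*188) * ln((188-1)/(188 +1))
xi = 0.010601

0.010601


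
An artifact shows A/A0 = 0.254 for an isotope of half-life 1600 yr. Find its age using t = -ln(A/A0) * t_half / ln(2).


lambda = ln(2) / t_half = ln(2) / 1600 = 4.332170e-04 /yr
t = -ln(A/A0) / lambda
t = -ln(0.254) / 4.332170e-04
t = 3163.4 yr

3163.4


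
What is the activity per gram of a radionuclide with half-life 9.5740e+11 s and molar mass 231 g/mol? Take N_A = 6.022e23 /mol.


lambda = ln(2) / t_half = ln(2) / 9.5740e+11 = 7.239891e-13 /s
SA = lambda * N_A / M
SA = 7.239891e-13 * 6.022e23 / 231
SA = 1.8874e+09 Bq/g

1.8874e+09


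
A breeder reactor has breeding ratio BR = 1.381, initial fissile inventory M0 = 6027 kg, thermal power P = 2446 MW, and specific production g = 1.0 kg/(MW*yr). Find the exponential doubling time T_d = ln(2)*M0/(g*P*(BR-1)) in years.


Breeding gain G = BR - 1 = 1.381 - 1 = 0.381
Fissile production rate = g * P * G = 1.0 * 2446 * 0.381 = 931.926 kg/yr
T_d = ln(2) * M0 / (g * P * G)
T_d = ln(2) * 6027 / 931.926 = 4.4828 yr

4.4828


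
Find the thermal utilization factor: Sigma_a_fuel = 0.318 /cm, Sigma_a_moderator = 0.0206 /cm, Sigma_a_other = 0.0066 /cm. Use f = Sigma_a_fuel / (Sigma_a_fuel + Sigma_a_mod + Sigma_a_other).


f = Sigma_a_fuel / (Sigma_a_fuel + Sigma_a_mod + Sigma_a_other)
f = 0.318 / (0.318 + 0.0206 + 0.0066)
f = 0.92121

0.92121


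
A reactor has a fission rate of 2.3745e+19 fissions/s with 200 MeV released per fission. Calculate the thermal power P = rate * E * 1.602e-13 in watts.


P = fission_rate * E_MeV * 1.602e-13
P = 2.3745e+19 * 200 * 1.602e-13
P = 7.6079e+08 W

7.6079e+08


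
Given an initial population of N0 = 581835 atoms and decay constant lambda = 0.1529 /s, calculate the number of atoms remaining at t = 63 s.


N = N0 * exp(-lambda * t)
N = 581835 * exp(-0.1529 * 63)
N = 38.139

38.139


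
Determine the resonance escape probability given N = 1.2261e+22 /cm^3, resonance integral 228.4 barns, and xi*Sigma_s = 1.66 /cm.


p = exp(-N * I * 1e-24 / (xi*Sigma_s))
p = exp(-1.2261e+22 * 228.4 * 1e-24 / 1.66)
p = 0.18507

0.18507


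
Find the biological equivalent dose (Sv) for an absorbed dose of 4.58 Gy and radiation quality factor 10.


H = D * Q
H = 4.58 * 10
H = 45.800 Sv

45.800


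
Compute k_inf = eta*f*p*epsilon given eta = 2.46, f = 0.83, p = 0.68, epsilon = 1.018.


k_inf = eta * f * p * epsilon
k_inf = 2.46 * 0.83 * 0.68 * 1.018
k_inf = 1.4134

1.4134


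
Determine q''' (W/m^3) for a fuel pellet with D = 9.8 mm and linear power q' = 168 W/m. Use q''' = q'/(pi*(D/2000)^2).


r = D / 2 / 1000 = 9.8 / 2 / 1000 = 0.0049 m
q''' = q' / (pi * r^2)
q''' = 168 / (pi * 0.0049^2)
q''' = 2.2272e+06 W/m^3

2.2272e+06


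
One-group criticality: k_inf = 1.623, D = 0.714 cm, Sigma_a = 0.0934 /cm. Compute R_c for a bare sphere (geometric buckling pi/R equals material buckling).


L^2 = D / Sigma_a = 0.714 / 0.0934 = 7.644540 cm^2
B_m^2 = (k_inf - 1) / L^2 = (1.623 - 1) / 7.644540 = 0.08149607 /cm^2
For a bare sphere: B_g = pi/R, so R_c = pi / sqrt(B_m^2)
R_c = pi / sqrt(0.08149607) = 11.005 cm

11.005


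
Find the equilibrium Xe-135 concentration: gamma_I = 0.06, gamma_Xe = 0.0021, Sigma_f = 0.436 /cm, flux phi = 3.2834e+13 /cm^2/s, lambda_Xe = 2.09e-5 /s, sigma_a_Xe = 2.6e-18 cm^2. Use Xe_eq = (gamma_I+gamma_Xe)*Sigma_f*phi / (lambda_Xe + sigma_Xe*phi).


Xe_eq = (gamma_I + gamma_Xe) * Sigma_f * phi / (lambda_Xe + sigma_Xe * phi)
Numerator = (0.06 + 0.0021) * 0.436 * 3.2834e+13 = 8.890003e+11
Denominator = 2.09e-5 + 2.6e-18 * 3.2834e+13 = 1.062684e-04
Xe_eq = 8.890003e+11 / 1.062684e-04 = 8.3656e+15 /cm^3

8.3656e+15


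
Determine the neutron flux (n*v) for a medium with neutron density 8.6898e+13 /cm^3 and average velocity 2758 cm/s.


phi = n * v
phi = 8.6898e+13 * 2758
phi = 2.3966e+17 /cm^2/s

2.3966e+17


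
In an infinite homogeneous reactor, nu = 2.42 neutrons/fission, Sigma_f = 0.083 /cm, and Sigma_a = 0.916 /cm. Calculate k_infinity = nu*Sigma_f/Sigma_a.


k_inf = nu * Sigma_f / Sigma_a
k_inf = 2.42 * 0.083 / 0.916
k_inf = 0.21928

0.21928


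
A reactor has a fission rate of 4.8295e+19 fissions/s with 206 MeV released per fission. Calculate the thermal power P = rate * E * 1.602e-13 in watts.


P = fission_rate * E_MeV * 1.602e-13
P = 4.8295e+19 * 206 * 1.602e-13
P = 1.5938e+09 W

1.5938e+09


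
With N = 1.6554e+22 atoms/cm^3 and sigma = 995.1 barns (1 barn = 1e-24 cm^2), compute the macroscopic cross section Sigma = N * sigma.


Sigma = N * sigma_barns * 1e-24
Sigma = 1.6554e+22 * 995.1 * 1e-24
Sigma = 16.473 /cm

16.473


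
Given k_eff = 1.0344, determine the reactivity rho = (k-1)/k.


rho = (k_eff - 1) / k_eff
rho = (1.0344 - 1) / 1.0344
rho = 0.033256

0.033256


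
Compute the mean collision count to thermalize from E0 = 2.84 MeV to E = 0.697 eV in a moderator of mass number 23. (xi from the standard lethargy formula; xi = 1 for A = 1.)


xi = 1 + (A-1)^2/(2A)*ln((A-1)/(A+1)) = 0.08448899 (for A = 23)
n = ln(E0/E) / xi
n = ln(2.84e6 / 0.697) / 0.08448899
n = ln(4.074605e+06) / 0.08448899 = 180.15

180.15


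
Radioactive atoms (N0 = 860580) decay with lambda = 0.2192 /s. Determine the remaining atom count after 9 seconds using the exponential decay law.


N = N0 * exp(-lambda * t)
N = 860580 * exp(-0.2192 * 9)
N = 119678

119678


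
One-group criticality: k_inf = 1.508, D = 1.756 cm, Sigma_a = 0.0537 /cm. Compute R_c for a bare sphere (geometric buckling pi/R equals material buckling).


L^2 = D / Sigma_a = 1.756 / 0.0537 = 32.70019 cm^2
B_m^2 = (k_inf - 1) / L^2 = (1.508 - 1) / 32.70019 = 0.01553508 /cm^2
For a bare sphere: B_g = pi/R, so R_c = pi / sqrt(B_m^2)
R_c = pi / sqrt(0.01553508) = 25.205 cm

25.205


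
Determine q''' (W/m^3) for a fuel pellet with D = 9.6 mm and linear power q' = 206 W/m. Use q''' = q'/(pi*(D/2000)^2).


r = D / 2 / 1000 = 9.6 / 2 / 1000 = 0.0048 m
q''' = q' / (pi * r^2)
q''' = 206 / (pi * 0.0048^2)
q''' = 2.8460e+06 W/m^3

2.8460e+06


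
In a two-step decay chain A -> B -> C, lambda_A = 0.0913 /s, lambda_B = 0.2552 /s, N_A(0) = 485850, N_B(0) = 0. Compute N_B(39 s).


N_B(t) = lambda_A * N_A0 / (lambda_B - lambda_A) * [exp(-lambda_A*t) - exp(-lambda_B*t)]
exp(-0.0913*39) = 0.02841892; exp(-0.2552*39) = 4.759418e-05
N_B = 0.0913 * 485850 / (0.2552 - 0.0913) * (0.02841892 - 4.759418e-05)
N_B = 7678.5

7678.5


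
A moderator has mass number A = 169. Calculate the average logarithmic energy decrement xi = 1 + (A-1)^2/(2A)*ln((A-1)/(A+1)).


xi = 1 + (A-1)^2/(2A) * ln((A-1)/(A+1))
xi = 1 + (169-1)^2/(2*169) * ln((169-1)/(169 +1))
xi = 0.011788

0.011788


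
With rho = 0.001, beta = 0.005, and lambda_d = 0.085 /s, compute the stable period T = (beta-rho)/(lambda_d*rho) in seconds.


T = (beta - rho) / (lambda_d * rho)
T = (0.005 - 0.001) / (0.085 * 0.001)
T = 47.059 s

47.059


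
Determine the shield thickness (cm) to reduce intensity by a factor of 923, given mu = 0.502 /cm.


x = ln(factor) / mu
x = ln(923) / 0.502
x = 13.601 cm

13.601


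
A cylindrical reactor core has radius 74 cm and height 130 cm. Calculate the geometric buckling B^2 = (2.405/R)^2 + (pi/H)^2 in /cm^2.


B^2 = (2.405/R)^2 + (pi/H)^2
B^2 = (2.405/74)^2 + (pi/130)^2
B^2 = 0.0016403 /cm^2

0.0016403


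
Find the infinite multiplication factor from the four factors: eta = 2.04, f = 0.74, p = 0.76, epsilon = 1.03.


k_inf = eta * f * p * epsilon
k_inf = 2.04 * 0.74 * 0.76 * 1.03
k_inf = 1.1817

1.1817


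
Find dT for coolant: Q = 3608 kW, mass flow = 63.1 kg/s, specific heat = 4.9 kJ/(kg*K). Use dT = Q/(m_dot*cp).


dT = Q / (m_dot * cp)
dT = 3608 / (63.1 * 4.9)
dT = 11.669 C

11.669


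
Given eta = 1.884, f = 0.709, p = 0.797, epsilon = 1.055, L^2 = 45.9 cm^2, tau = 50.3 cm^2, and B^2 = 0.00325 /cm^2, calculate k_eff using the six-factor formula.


k_inf = eta*f*p*eps = 1.884*0.709*0.797*1.055 = 1.123150
P_TNL = 1/(1 + L^2*B^2) = 1/(1 + 45.9*0.00325) = 0.8701895
P_FNL = exp(-B^2*tau) = exp(-0.00325*50.3) = 0.8491877
k_eff = k_inf * P_TNL * P_FNL = 1.123150 * 0.8701895 * 0.8491877
k_eff = 0.82996

0.82996


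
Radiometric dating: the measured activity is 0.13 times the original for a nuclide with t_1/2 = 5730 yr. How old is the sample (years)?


lambda = ln(2) / t_half = ln(2) / 5730 = 1.209681e-04 /yr
t = -ln(A/A0) / lambda
t = -ln(0.13) / 1.209681e-04
t = 16866 yr

16866


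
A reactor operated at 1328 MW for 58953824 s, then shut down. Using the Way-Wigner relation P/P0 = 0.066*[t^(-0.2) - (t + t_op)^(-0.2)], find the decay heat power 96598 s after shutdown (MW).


P/P0 = 0.066 * [t^(-0.2) - (t + t_op)^(-0.2)]
P/P0 = 0.066 * [96598^(-0.2) - (96598 + 58953824)^(-0.2)]
P/P0 = 0.066 * [0.1006946 - 0.02790971] = 0.004803803
P = 1328 * 0.004803803 = 6.3795 MW

6.3795


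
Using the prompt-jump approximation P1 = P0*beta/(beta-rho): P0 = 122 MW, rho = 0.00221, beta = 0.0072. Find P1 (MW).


P1/P0 = beta / (beta - rho)
P1/P0 = 0.0072 / (0.0072 - 0.00221) = 1.442886
P1 = 122 * 1.442886 = 176.03 MW

176.03


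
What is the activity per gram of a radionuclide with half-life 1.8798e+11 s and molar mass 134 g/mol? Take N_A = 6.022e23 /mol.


lambda = ln(2) / t_half = ln(2) / 1.8798e+11 = 3.687345e-12 /s
SA = lambda * N_A / M
SA = 3.687345e-12 * 6.022e23 / 134
SA = 1.6571e+10 Bq/g

1.6571e+10


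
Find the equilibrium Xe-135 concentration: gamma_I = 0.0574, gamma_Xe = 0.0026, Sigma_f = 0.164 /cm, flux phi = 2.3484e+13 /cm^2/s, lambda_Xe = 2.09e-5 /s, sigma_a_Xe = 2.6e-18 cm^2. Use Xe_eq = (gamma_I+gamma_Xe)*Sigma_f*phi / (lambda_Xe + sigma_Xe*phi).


Xe_eq = (gamma_I + gamma_Xe) * Sigma_f * phi / (lambda_Xe + sigma_Xe * phi)
Numerator = (0.0574 + 0.0026) * 0.164 * 2.3484e+13 = 2.310826e+11
Denominator = 2.09e-5 + 2.6e-18 * 2.3484e+13 = 8.195840e-05
Xe_eq = 2.310826e+11 / 8.195840e-05 = 2.8195e+15 /cm^3

2.8195e+15


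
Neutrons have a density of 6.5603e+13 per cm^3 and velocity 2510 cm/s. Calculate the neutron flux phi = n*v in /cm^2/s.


phi = n * v
phi = 6.5603e+13 * 2510
phi = 1.6466e+17 /cm^2/s

1.6466e+17


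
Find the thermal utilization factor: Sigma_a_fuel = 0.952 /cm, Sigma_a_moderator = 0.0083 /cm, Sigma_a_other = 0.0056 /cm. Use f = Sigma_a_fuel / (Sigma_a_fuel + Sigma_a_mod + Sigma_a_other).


f = Sigma_a_fuel / (Sigma_a_fuel + Sigma_a_mod + Sigma_a_other)
f = 0.952 / (0.952 + 0.0083 + 0.0056)
f = 0.98561

0.98561


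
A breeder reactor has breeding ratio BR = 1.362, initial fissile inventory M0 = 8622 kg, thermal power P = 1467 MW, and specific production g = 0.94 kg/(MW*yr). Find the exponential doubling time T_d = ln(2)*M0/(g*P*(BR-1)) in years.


Breeding gain G = BR - 1 = 1.362 - 1 = 0.362
Fissile production rate = g * P * G = 0.94 * 1467 * 0.362 = 499.19076 kg/yr
T_d = ln(2) * M0 / (g * P * G)
T_d = ln(2) * 8622 / 499.19076 = 11.972 yr

11.972


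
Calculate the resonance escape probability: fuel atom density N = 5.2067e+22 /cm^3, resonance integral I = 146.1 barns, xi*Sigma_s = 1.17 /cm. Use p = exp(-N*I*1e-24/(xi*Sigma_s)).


p = exp(-N * I * 1e-24 / (xi*Sigma_s))
p = exp(-5.2067e+22 * 146.1 * 1e-24 / 1.17)
p = 0.0015009

0.0015009


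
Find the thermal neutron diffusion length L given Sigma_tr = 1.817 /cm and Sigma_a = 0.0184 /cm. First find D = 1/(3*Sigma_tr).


D = 1 / (3 * Sigma_tr) = 1 / (3 * 1.817) = 0.1834526 cm
L = sqrt(D / Sigma_a)
L = sqrt(0.1834526 / 0.0184)
L = 3.1576 cm

3.1576


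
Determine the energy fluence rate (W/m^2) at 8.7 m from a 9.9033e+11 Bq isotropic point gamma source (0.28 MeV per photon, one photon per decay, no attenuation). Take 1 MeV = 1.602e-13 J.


psi = A * E * 1.602e-13 / (4*pi*r^2)
psi = 9.9033e+11 * 0.28 * 1.602e-13 / (4*pi*8.7^2)
psi = 4.6704e-05 W/m^2

4.6704e-05


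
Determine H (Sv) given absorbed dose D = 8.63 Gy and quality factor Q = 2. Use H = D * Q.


H = D * Q
H = 8.63 * 2
H = 17.260 Sv

17.260


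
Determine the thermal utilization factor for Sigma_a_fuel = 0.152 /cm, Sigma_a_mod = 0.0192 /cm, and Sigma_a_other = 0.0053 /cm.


f = Sigma_a_fuel / (Sigma_a_fuel + Sigma_a_mod + Sigma_a_other)
f = 0.152 / (0.152 + 0.0192 + 0.0053)
f = 0.86119

0.86119


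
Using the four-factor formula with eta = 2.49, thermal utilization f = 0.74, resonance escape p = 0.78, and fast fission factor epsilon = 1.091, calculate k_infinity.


k_inf = eta * f * p * epsilon
k_inf = 2.49 * 0.74 * 0.78 * 1.091
k_inf = 1.5680

1.5680


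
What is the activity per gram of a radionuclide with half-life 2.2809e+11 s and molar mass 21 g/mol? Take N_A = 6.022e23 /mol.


lambda = ln(2) / t_half = ln(2) / 2.2809e+11 = 3.038920e-12 /s
SA = lambda * N_A / M
SA = 3.038920e-12 * 6.022e23 / 21
SA = 8.7145e+10 Bq/g

8.7145e+10


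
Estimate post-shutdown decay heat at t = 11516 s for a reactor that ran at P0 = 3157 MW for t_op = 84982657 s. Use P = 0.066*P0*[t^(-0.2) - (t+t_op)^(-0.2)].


P/P0 = 0.066 * [t^(-0.2) - (t + t_op)^(-0.2)]
P/P0 = 0.066 * [11516^(-0.2) - (11516 + 84982657)^(-0.2)]
P/P0 = 0.066 * [0.1540777 - 0.02594909] = 0.008456488
P = 3157 * 0.008456488 = 26.697 MW

26.697


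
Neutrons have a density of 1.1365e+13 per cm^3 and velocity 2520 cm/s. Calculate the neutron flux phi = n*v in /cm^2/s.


phi = n * v
phi = 1.1365e+13 * 2520
phi = 2.8640e+16 /cm^2/s

2.8640e+16


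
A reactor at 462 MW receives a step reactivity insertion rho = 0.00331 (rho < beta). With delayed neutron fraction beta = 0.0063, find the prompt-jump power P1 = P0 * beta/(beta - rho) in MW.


P1/P0 = beta / (beta - rho)
P1/P0 = 0.0063 / (0.0063 - 0.00331) = 2.107023
P1 = 462 * 2.107023 = 973.44 MW

973.44


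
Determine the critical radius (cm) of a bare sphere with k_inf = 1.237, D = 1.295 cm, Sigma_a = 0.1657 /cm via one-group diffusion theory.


L^2 = D / Sigma_a = 1.295 / 0.1657 = 7.815329 cm^2
B_m^2 = (k_inf - 1) / L^2 = (1.237 - 1) / 7.815329 = 0.03032502 /cm^2
For a bare sphere: B_g = pi/R, so R_c = pi / sqrt(B_m^2)
R_c = pi / sqrt(0.03032502) = 18.041 cm

18.041


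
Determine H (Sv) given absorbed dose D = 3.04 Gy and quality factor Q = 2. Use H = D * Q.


H = D * Q
H = 3.04 * 2
H = 6.0800 Sv

6.0800


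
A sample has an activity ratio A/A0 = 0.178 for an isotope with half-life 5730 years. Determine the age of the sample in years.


lambda = ln(2) / t_half = ln(2) / 5730 = 1.209681e-04 /yr
t = -ln(A/A0) / lambda
t = -ln(0.178) / 1.209681e-04
t = 14268 yr

14268


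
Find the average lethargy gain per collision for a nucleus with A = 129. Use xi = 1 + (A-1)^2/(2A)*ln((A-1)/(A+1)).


xi = 1 + (A-1)^2/(2A) * ln((A-1)/(A+1))
xi = 1 + (129-1)^2/(2*129) * ln((129-1)/(129 +1))
xi = 0.015424

0.015424


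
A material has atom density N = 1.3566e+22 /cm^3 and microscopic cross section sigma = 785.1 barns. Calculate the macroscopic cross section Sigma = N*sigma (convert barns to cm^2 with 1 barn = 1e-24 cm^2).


Sigma = N * sigma_barns * 1e-24
Sigma = 1.3566e+22 * 785.1 * 1e-24
Sigma = 10.651 /cm

10.651


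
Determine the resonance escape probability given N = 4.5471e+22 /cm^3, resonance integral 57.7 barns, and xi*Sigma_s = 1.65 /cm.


p = exp(-N * I * 1e-24 / (xi*Sigma_s))
p = exp(-4.5471e+22 * 57.7 * 1e-24 / 1.65)
p = 0.20390

0.20390


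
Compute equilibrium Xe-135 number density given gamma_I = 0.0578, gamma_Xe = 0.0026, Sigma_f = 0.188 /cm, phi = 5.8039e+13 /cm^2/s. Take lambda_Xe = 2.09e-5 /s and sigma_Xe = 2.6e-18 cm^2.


Xe_eq = (gamma_I + gamma_Xe) * Sigma_f * phi / (lambda_Xe + sigma_Xe * phi)
Numerator = (0.0578 + 0.0026) * 0.188 * 5.8039e+13 = 6.590445e+11
Denominator = 2.09e-5 + 2.6e-18 * 5.8039e+13 = 1.718014e-04
Xe_eq = 6.590445e+11 / 1.718014e-04 = 3.8361e+15 /cm^3

3.8361e+15


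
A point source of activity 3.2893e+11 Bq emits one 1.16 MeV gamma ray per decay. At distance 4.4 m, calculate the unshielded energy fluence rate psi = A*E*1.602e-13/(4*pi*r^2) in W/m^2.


psi = A * E * 1.602e-13 / (4*pi*r^2)
psi = 3.2893e+11 * 1.16 * 1.602e-13 / (4*pi*4.4^2)
psi = 2.5125e-04 W/m^2

2.5125e-04


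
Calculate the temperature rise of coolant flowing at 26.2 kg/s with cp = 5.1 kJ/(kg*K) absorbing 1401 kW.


dT = Q / (m_dot * cp)
dT = 1401 / (26.2 * 5.1)
dT = 10.485 C

10.485


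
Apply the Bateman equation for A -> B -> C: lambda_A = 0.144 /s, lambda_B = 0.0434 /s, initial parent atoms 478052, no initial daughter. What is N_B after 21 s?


N_B(t) = lambda_A * N_A0 / (lambda_B - lambda_A) * [exp(-lambda_A*t) - exp(-lambda_B*t)]
exp(-0.144*21) = 0.04860640; exp(-0.0434*21) = 0.4019611
N_B = 0.144 * 478052 / (0.0434 - 0.144) * (0.04860640 - 0.4019611)
N_B = 241797

241797


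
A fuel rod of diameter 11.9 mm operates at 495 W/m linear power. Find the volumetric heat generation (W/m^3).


r = D / 2 / 1000 = 11.9 / 2 / 1000 = 0.00595 m
q''' = q' / (pi * r^2)
q''' = 495 / (pi * 0.00595^2)
q''' = 4.4506e+06 W/m^3

4.4506e+06


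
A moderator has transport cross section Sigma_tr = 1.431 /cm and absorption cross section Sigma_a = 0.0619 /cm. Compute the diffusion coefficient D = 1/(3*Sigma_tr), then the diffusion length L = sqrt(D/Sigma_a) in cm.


D = 1 / (3 * Sigma_tr) = 1 / (3 * 1.431) = 0.2329373 cm
L = sqrt(D / Sigma_a)
L = sqrt(0.2329373 / 0.0619)
L = 1.9399 cm

1.9399


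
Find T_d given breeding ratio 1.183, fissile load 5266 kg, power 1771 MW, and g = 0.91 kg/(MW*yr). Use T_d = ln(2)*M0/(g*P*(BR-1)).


Breeding gain G = BR - 1 = 1.183 - 1 = 0.183
Fissile production rate = g * P * G = 0.91 * 1771 * 0.183 = 294.92463 kg/yr
T_d = ln(2) * M0 / (g * P * G)
T_d = ln(2) * 5266 / 294.92463 = 12.376 yr

12.376


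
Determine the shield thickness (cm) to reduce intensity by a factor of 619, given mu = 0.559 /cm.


x = ln(factor) / mu
x = ln(619) / 0.559
x = 11.499 cm

11.499


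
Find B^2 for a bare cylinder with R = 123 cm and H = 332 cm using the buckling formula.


B^2 = (2.405/R)^2 + (pi/H)^2
B^2 = (2.405/123)^2 + (pi/332)^2
B^2 = 4.7186e-04 /cm^2

4.7186e-04


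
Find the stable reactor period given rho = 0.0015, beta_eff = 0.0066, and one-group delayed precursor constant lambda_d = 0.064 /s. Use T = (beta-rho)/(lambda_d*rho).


T = (beta - rho) / (lambda_d * rho)
T = (0.0066 - 0.0015) / (0.064 * 0.0015)
T = 53.125 s

53.125


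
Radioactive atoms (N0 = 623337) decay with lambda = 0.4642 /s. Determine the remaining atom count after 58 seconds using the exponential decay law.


N = N0 * exp(-lambda * t)
N = 623337 * exp(-0.4642 * 58)
N = 1.2646e-06

1.2646e-06


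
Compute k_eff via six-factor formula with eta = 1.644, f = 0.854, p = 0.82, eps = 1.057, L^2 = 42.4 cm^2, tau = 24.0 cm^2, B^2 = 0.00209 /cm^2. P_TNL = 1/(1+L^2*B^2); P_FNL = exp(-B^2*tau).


k_inf = eta*f*p*eps = 1.644*0.854*0.82*1.057 = 1.216882
P_TNL = 1/(1 + L^2*B^2) = 1/(1 + 42.4*0.00209) = 0.9185976
P_FNL = exp(-B^2*tau) = exp(-0.00209*24.0) = 0.9510772
k_eff = k_inf * P_TNL * P_FNL = 1.216882 * 0.9185976 * 0.9510772
k_eff = 1.0631

1.0631


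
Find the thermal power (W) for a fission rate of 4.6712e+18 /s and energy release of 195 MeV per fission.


P = fission_rate * E_MeV * 1.602e-13
P = 4.6712e+18 * 195 * 1.602e-13
P = 1.4592e+08 W

1.4592e+08


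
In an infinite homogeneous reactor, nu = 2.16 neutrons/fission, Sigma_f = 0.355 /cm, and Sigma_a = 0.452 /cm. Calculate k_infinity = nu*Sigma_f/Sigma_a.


k_inf = nu * Sigma_f / Sigma_a
k_inf = 2.16 * 0.355 / 0.452
k_inf = 1.6965

1.6965


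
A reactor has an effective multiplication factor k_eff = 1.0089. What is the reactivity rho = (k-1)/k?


rho = (k_eff - 1) / k_eff
rho = (1.0089 - 1) / 1.0089
rho = 0.0088215

0.0088215


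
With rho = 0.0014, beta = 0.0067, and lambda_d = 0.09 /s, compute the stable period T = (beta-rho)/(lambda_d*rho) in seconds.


T = (beta - rho) / (lambda_d * rho)
T = (0.0067 - 0.0014) / (0.09 * 0.0014)
T = 42.063 s

42.063


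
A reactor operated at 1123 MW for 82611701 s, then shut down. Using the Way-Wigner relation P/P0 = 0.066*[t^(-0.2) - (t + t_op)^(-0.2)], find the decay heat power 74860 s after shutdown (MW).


P/P0 = 0.066 * [t^(-0.2) - (t + t_op)^(-0.2)]
P/P0 = 0.066 * [74860^(-0.2) - (74860 + 82611701)^(-0.2)]
P/P0 = 0.066 * [0.1059620 - 0.02609234] = 0.005271398
P = 1123 * 0.005271398 = 5.9198 MW

5.9198


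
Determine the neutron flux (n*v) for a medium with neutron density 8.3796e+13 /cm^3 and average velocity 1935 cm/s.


phi = n * v
phi = 8.3796e+13 * 1935
phi = 1.6215e+17 /cm^2/s

1.6215e+17


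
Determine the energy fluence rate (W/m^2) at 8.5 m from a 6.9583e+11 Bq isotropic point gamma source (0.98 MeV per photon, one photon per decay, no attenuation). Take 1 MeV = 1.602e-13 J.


psi = A * E * 1.602e-13 / (4*pi*r^2)
psi = 6.9583e+11 * 0.98 * 1.602e-13 / (4*pi*8.5^2)
psi = 1.2032e-04 W/m^2

1.2032e-04


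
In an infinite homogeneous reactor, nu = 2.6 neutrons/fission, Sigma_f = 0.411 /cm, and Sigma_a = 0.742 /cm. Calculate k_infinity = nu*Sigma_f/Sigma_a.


k_inf = nu * Sigma_f / Sigma_a
k_inf = 2.6 * 0.411 / 0.742
k_inf = 1.4402

1.4402


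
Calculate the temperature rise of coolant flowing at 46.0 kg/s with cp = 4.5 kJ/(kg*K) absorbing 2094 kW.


dT = Q / (m_dot * cp)
dT = 2094 / (46.0 * 4.5)
dT = 10.116 C

10.116


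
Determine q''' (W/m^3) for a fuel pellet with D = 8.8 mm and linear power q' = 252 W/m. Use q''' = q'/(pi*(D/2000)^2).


r = D / 2 / 1000 = 8.8 / 2 / 1000 = 0.0044 m
q''' = q' / (pi * r^2)
q''' = 252 / (pi * 0.0044^2)
q''' = 4.1433e+06 W/m^3

4.1433e+06


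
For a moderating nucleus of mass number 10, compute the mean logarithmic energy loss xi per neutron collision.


xi = 1 + (A-1)^2/(2A) * ln((A-1)/(A+1))
xi = 1 + (10-1)^2/(2*10) * ln((10-1)/(10 +1))
xi = 0.18728

0.18728


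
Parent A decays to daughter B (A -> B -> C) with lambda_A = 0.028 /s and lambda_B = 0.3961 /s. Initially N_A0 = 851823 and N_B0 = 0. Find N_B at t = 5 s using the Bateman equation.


N_B(t) = lambda_A * N_A0 / (lambda_B - lambda_A) * [exp(-lambda_A*t) - exp(-lambda_B*t)]
exp(-0.028*5) = 0.8693582; exp(-0.3961*5) = 0.1380002
N_B = 0.028 * 851823 / (0.3961 - 0.028) * (0.8693582 - 0.1380002)
N_B = 47388

47388


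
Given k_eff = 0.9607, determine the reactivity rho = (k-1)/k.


rho = (k_eff - 1) / k_eff
rho = (0.9607 - 1) / 0.9607
rho = -0.040908

-0.040908


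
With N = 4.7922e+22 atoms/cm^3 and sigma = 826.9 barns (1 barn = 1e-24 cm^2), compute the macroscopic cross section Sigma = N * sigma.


Sigma = N * sigma_barns * 1e-24
Sigma = 4.7922e+22 * 826.9 * 1e-24
Sigma = 39.627 /cm

39.627


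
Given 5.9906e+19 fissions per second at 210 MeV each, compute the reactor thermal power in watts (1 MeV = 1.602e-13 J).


P = fission_rate * E_MeV * 1.602e-13
P = 5.9906e+19 * 210 * 1.602e-13
P = 2.0154e+09 W

2.0154e+09


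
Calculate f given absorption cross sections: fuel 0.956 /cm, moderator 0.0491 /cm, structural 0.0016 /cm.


f = Sigma_a_fuel / (Sigma_a_fuel + Sigma_a_mod + Sigma_a_other)
f = 0.956 / (0.956 + 0.0491 + 0.0016)
f = 0.94964

0.94964


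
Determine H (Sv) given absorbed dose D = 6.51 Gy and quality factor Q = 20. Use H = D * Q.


H = D * Q
H = 6.51 * 20
H = 130.20 Sv

130.20


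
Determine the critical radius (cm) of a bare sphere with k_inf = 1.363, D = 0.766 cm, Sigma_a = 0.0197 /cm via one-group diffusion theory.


L^2 = D / Sigma_a = 0.766 / 0.0197 = 38.88325 cm^2
B_m^2 = (k_inf - 1) / L^2 = (1.363 - 1) / 38.88325 = 0.009335639 /cm^2
For a bare sphere: B_g = pi/R, so R_c = pi / sqrt(B_m^2)
R_c = pi / sqrt(0.009335639) = 32.515 cm

32.515


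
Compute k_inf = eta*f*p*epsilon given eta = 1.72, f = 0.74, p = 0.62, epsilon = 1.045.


k_inf = eta * f * p * epsilon
k_inf = 1.72 * 0.74 * 0.62 * 1.045
k_inf = 0.82465

0.82465


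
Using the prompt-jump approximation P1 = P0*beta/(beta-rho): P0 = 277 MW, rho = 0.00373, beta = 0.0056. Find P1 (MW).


P1/P0 = beta / (beta - rho)
P1/P0 = 0.0056 / (0.0056 - 0.00373) = 2.994652
P1 = 277 * 2.994652 = 829.52 MW

829.52


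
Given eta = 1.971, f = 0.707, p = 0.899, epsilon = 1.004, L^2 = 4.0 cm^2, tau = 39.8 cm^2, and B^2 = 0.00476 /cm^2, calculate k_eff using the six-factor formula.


k_inf = eta*f*p*eps = 1.971*0.707*0.899*1.004 = 1.257765
P_TNL = 1/(1 + L^2*B^2) = 1/(1 + 4.0*0.00476) = 0.9813157
P_FNL = exp(-B^2*tau) = exp(-0.00476*39.8) = 0.8274157
k_eff = k_inf * P_TNL * P_FNL = 1.257765 * 0.9813157 * 0.8274157
k_eff = 1.0212

1.0212


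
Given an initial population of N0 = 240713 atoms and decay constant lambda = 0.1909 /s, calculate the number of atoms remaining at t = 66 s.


N = N0 * exp(-lambda * t)
N = 240713 * exp(-0.1909 * 66)
N = 0.81218

0.81218


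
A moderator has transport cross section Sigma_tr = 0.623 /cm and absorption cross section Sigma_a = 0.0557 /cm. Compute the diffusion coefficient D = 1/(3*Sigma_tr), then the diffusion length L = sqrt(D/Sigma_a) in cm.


D = 1 / (3 * Sigma_tr) = 1 / (3 * 0.623) = 0.5350455 cm
L = sqrt(D / Sigma_a)
L = sqrt(0.5350455 / 0.0557)
L = 3.0993 cm

3.0993


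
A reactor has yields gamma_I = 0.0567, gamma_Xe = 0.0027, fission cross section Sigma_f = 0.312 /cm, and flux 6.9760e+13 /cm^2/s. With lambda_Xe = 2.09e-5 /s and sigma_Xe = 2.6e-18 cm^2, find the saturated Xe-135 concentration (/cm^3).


Xe_eq = (gamma_I + gamma_Xe) * Sigma_f * phi / (lambda_Xe + sigma_Xe * phi)
Numerator = (0.0567 + 0.0027) * 0.312 * 6.9760e+13 = 1.292848e+12
Denominator = 2.09e-5 + 2.6e-18 * 6.9760e+13 = 2.022760e-04
Xe_eq = 1.292848e+12 / 2.022760e-04 = 6.3915e+15 /cm^3

6.3915e+15


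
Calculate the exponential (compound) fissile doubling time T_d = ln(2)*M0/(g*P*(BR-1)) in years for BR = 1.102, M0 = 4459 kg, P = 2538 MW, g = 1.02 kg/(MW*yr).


Breeding gain G = BR - 1 = 1.102 - 1 = 0.102
Fissile production rate = g * P * G = 1.02 * 2538 * 0.102 = 264.05352 kg/yr
T_d = ln(2) * M0 / (g * P * G)
T_d = ln(2) * 4459 / 264.05352 = 11.705 yr

11.705


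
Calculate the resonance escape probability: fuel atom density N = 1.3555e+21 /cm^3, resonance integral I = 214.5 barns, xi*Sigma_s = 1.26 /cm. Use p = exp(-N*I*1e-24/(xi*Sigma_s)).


p = exp(-N * I * 1e-24 / (xi*Sigma_s))
p = exp(-1.3555e+21 * 214.5 * 1e-24 / 1.26)
p = 0.79393

0.79393


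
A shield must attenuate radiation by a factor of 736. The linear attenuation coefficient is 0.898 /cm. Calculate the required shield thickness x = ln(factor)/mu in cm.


x = ln(factor) / mu
x = ln(736) / 0.898
x = 7.3510 cm

7.3510


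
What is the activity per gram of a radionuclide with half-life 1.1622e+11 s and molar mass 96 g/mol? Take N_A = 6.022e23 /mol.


lambda = ln(2) / t_half = ln(2) / 1.1622e+11 = 5.964096e-12 /s
SA = lambda * N_A / M
SA = 5.964096e-12 * 6.022e23 / 96
SA = 3.7412e+10 Bq/g

3.7412e+10
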